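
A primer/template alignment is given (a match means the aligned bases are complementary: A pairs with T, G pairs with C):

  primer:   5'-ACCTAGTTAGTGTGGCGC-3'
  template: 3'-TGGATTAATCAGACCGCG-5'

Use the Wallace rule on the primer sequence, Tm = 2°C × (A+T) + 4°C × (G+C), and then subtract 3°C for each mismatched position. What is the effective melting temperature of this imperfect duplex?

50°C

Primer base counts: A=3, T=5, G=6, C=4 → A+T=8, G+C=10
Perfect-match Tm = 2(8) + 4(10) = 16 + 40 = 56°C
Mismatches (positions where the bases are not complementary): 2 (at positions 6, 12)
Effective Tm = 56 − 2×3 = 56 − 6 = 50°C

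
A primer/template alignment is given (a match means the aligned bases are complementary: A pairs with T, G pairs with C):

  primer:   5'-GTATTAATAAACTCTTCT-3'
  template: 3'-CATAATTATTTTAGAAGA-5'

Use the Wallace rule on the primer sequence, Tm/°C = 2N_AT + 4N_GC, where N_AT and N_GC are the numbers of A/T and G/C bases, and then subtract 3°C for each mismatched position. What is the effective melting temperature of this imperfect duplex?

41°C

Primer base counts: A=6, T=8, G=1, C=3 → A+T=14, G+C=4
Perfect-match Tm = 2(14) + 4(4) = 28 + 16 = 44°C
Mismatches (positions where the bases are not complementary): 1 (at position 12)
Effective Tm = 44 − 1×3 = 44 − 3 = 41°C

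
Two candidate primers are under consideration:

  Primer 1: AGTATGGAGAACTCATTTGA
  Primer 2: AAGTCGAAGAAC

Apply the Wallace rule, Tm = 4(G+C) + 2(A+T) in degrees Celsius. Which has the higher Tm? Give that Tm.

Primer 1, 54°C

Primer 1: A+T=13, G+C=7 → Tm = 2(13)+4(7) = 54°C
Primer 2: A+T=7, G+C=5 → Tm = 2(7)+4(5) = 34°C
54°C vs 34°C → primer 1 is higher.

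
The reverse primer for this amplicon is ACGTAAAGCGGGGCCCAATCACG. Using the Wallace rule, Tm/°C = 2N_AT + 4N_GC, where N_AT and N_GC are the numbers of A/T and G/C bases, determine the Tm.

Counting bases: T=2, G=7, C=7, A=7
A+T = 9, G+C = 14
Tm = 4·14 + 2·9 = 56 + 18 = 74°C

74°C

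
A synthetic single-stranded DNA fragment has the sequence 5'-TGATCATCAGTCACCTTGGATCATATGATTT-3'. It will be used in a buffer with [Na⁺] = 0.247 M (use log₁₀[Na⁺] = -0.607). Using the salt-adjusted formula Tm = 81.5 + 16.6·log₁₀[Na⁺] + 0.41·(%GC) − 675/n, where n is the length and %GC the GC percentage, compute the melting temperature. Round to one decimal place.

64.2°C

Length n = 31. A=8, C=6, G=5, T=12
G+C = 11, so %GC = 11/31 × 100 = 35.484%
Salt term: 16.6 × (-0.607) = -10.076
GC term: 0.41 × 35.484 = 14.548; length term: −675/31 = −21.774
Tm = 81.5 + (-10.076) + 14.548 − 21.774 = 64.198 → 64.2°C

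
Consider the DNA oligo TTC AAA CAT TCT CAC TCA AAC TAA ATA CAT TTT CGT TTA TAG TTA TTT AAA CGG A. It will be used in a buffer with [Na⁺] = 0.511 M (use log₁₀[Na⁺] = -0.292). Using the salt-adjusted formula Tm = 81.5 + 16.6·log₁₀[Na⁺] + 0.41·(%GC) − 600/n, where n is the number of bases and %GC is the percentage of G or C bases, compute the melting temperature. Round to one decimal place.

Length n = 55. Base counts: T=21, G=4, C=10, A=20
G+C = 14, so %GC = 14/55 × 100 = 25.455%
Salt term: 16.6 × (-0.292) = -4.847
GC term: 0.41 × 25.455 = 10.437; length term: −600/55 = −10.909
Tm = 81.5 + (-4.847) + 10.437 − 10.909 = 76.181 → 76.2°C

76.2°C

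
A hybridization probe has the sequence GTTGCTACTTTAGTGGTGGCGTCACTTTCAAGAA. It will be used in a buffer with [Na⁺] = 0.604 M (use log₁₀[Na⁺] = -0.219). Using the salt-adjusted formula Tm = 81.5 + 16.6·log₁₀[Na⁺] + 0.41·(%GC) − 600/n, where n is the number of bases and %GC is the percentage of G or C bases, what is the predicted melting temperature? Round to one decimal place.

Length n = 34. Counting bases: G=9, A=7, C=6, T=12
G+C = 15, so %GC = 15/34 × 100 = 44.118%
Salt term: 16.6 × (-0.219) = -3.635
GC term: 0.41 × 44.118 = 18.088; length term: −600/34 = −17.647
Tm = 81.5 + (-3.635) + 18.088 − 17.647 = 78.306 → 78.3°C

78.3°C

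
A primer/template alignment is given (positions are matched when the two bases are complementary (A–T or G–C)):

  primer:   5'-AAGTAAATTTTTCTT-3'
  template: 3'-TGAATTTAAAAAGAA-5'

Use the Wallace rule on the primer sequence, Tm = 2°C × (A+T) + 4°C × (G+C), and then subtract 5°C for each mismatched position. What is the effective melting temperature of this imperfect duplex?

24°C

Primer base counts: A=5, T=8, G=1, C=1 → A+T=13, G+C=2
Perfect-match Tm = 2(13) + 4(2) = 26 + 8 = 34°C
Mismatches (positions where the bases are not complementary): 2 (at positions 2, 3)
Effective Tm = 34 − 2×5 = 34 − 10 = 24°C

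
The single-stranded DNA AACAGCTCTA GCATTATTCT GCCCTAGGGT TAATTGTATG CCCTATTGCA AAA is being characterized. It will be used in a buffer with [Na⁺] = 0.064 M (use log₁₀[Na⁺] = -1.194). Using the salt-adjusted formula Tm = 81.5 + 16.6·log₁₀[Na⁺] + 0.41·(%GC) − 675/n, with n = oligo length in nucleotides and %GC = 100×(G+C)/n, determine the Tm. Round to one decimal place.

65.2°C

Length n = 53. C=12, T=17, A=15, G=9
G+C = 21, so %GC = 21/53 × 100 = 39.623%
Salt term: 16.6 × (-1.194) = -19.82
GC term: 0.41 × 39.623 = 16.245; length term: −675/53 = −12.736
Tm = 81.5 + (-19.82) + 16.245 − 12.736 = 65.189 → 65.2°C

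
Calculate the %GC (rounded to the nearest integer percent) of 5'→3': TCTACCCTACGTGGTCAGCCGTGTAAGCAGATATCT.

T=10, A=8, C=10, G=8
G+C = 8 + 10 = 18 out of 36 bases
%GC = 18/36 × 100 = 50% ≈ 50%

50%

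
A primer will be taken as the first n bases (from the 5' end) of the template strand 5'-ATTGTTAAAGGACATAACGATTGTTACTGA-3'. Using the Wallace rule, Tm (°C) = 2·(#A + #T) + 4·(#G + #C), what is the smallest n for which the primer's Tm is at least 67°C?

n = 27

First 26 bases: ATTGTTAAAGGACATAACGATTGTTA → Tm = 66°C (< 67°C)
First 27 bases: ATTGTTAAAGGACATAACGATTGTTAC → Tm = 70°C (≥ 67°C)
Since every base adds ≥2°C, Tm only increases with n, so the threshold is first crossed at n = 27.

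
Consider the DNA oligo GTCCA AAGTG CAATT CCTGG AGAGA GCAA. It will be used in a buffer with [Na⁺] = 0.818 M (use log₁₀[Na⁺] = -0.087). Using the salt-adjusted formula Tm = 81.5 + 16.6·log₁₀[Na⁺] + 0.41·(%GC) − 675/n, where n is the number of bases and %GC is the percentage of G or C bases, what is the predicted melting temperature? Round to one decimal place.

Length n = 29. T=5, C=6, A=10, G=8
G+C = 14, so %GC = 14/29 × 100 = 48.276%
Salt term: 16.6 × (-0.087) = -1.444
GC term: 0.41 × 48.276 = 19.793; length term: −675/29 = −23.276
Tm = 81.5 + (-1.444) + 19.793 − 23.276 = 76.573 → 76.6°C

76.6°C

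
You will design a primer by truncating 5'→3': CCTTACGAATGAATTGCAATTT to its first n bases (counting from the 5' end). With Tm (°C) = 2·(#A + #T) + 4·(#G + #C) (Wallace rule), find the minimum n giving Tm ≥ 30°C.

First 10 bases: CCTTACGAAT → Tm = 28°C (< 30°C)
First 11 bases: CCTTACGAATG → Tm = 32°C (≥ 30°C)
Since every base adds ≥2°C, Tm only increases with n, so the threshold is first crossed at n = 11.

n = 11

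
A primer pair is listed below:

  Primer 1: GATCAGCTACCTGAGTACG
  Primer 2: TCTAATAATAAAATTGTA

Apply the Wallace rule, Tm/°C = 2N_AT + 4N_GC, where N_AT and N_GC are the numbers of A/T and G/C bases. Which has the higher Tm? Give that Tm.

Primer 1, 58°C

Primer 1: A+T=9, G+C=10 → Tm = 2(9)+4(10) = 58°C
Primer 2: A+T=16, G+C=2 → Tm = 2(16)+4(2) = 40°C
58°C vs 40°C → primer 1 is higher.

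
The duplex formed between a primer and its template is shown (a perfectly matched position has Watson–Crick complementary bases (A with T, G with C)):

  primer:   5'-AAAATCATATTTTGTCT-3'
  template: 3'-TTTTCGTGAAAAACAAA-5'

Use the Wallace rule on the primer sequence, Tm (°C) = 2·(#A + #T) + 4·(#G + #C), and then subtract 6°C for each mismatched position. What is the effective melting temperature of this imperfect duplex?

Primer base counts: A=6, T=8, G=1, C=2 → A+T=14, G+C=3
Perfect-match Tm = 2(14) + 4(3) = 28 + 12 = 40°C
Mismatches (positions where the bases are not complementary): 4 (at positions 5, 8, 9, 16)
Effective Tm = 40 − 4×6 = 40 − 24 = 16°C

16°C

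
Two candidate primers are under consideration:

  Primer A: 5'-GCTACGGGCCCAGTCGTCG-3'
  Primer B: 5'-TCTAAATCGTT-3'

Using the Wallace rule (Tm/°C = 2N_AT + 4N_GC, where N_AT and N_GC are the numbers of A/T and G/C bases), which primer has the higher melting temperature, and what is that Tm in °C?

Primer A: A+T=5, G+C=14 → Tm = 2(5)+4(14) = 66°C
Primer B: A+T=8, G+C=3 → Tm = 2(8)+4(3) = 28°C
66°C vs 28°C → primer A is higher.

Primer A, 66°C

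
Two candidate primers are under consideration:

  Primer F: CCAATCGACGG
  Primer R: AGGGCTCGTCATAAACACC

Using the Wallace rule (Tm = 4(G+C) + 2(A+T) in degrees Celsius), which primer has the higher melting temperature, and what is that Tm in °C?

Primer R, 58°C

Primer F: A+T=4, G+C=7 → Tm = 2(4)+4(7) = 36°C
Primer R: A+T=9, G+C=10 → Tm = 2(9)+4(10) = 58°C
36°C vs 58°C → primer R is higher.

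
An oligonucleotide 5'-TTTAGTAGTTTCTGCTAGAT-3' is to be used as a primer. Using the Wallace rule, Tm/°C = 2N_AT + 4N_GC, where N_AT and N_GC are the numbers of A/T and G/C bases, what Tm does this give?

52°C

Base counts: C=2, T=10, G=4, A=4
A+T = 14, G+C = 6
Tm = 4·6 + 2·14 = 24 + 28 = 52°C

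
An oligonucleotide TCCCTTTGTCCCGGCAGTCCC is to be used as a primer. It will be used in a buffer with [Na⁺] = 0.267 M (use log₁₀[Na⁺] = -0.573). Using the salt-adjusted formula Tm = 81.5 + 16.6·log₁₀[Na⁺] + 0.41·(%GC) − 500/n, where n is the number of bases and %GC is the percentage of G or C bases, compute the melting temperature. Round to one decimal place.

Length n = 21. Counting bases: T=6, G=4, A=1, C=10
G+C = 14, so %GC = 14/21 × 100 = 66.667%
Salt term: 16.6 × (-0.573) = -9.512
GC term: 0.41 × 66.667 = 27.333; length term: −500/21 = −23.81
Tm = 81.5 + (-9.512) + 27.333 − 23.81 = 75.511 → 75.5°C

75.5°C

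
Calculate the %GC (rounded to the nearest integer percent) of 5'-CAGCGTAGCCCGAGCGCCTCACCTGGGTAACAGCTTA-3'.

62%

Base counts: A=8, C=13, G=10, T=6
G+C = 10 + 13 = 23 out of 37 bases
%GC = 23/37 × 100 = 62.16% ≈ 62%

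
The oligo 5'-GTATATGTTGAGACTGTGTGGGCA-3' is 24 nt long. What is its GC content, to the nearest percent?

46%

Scanning the sequence gives G=9, C=2, A=5, T=8.
G+C = 9 + 2 = 11 out of 24 bases
%GC = 11/24 × 100 = 45.83% ≈ 46%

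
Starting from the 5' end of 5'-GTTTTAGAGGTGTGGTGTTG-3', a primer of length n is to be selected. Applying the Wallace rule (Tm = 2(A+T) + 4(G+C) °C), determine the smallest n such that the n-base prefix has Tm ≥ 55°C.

n = 20

First 19 bases: GTTTTAGAGGTGTGGTGTT → Tm = 54°C (< 55°C)
First 20 bases: GTTTTAGAGGTGTGGTGTTG → Tm = 58°C (≥ 55°C)
Each additional base adds 2°C (A/T) or 4°C (G/C), so Tm is non-decreasing in n; n = 20 is the first length to reach 55°C.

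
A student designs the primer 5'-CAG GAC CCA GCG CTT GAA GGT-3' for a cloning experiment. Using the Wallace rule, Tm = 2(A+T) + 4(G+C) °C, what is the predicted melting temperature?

68°C

Base counts: G=7, T=3, C=6, A=5
AT pairs contribute 8, GC pairs contribute 13.
Tm = 4·13 + 2·8 = 52 + 16 = 68°C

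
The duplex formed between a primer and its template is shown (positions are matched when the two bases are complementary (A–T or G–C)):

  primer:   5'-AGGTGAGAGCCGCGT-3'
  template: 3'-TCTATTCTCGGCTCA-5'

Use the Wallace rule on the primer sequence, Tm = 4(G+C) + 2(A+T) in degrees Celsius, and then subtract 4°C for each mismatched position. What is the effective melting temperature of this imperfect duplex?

38°C

Primer base counts: A=3, T=2, G=7, C=3 → A+T=5, G+C=10
Perfect-match Tm = 2(5) + 4(10) = 10 + 40 = 50°C
Mismatches (positions where the bases are not complementary): 3 (at positions 3, 5, 13)
Effective Tm = 50 − 3×4 = 50 − 12 = 38°C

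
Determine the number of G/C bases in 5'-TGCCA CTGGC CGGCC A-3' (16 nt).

12

Counting bases: T=2, A=2, C=7, G=5
Total G or C: 5 + 7 = 12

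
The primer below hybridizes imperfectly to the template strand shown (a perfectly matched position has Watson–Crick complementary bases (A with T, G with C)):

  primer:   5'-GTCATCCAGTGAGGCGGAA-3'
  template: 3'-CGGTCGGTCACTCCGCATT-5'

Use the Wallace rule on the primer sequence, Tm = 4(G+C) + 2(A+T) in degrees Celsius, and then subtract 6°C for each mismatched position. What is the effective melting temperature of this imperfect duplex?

Primer base counts: A=5, T=3, G=7, C=4 → A+T=8, G+C=11
Perfect-match Tm = 2(8) + 4(11) = 16 + 44 = 60°C
Mismatches (positions where the bases are not complementary): 3 (at positions 2, 5, 17)
Effective Tm = 60 − 3×6 = 60 − 18 = 42°C

42°C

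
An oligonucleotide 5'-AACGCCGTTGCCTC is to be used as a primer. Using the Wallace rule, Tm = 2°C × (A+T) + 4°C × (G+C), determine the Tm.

Base counts: A=2, C=6, G=3, T=3
A+T = 5, G+C = 9
Tm = 2×5 + 4×9 = 46°C

46°C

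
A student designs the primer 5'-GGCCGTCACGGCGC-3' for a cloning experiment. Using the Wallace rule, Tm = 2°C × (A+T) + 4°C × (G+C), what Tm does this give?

Scanning the sequence gives A=1, C=6, G=6, T=1.
So N_AT = 2 and N_GC = 12.
Tm = 2(2) + 4(12) = 4 + 48 = 52°C

52°C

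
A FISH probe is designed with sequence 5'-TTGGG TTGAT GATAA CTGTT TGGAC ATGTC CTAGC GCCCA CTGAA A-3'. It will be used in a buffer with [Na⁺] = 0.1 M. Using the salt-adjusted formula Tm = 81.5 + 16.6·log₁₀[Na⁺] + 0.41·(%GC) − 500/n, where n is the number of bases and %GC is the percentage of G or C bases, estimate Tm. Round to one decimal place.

Length n = 46. Base counts: T=14, G=12, A=11, C=9
G+C = 21, so %GC = 21/46 × 100 = 45.652%
Salt term: 16.6 × (-1) = -16.6
GC term: 0.41 × 45.652 = 18.717; length term: −500/46 = −10.87
Tm = 81.5 + (-16.6) + 18.717 − 10.87 = 72.747 → 72.7°C

72.7°C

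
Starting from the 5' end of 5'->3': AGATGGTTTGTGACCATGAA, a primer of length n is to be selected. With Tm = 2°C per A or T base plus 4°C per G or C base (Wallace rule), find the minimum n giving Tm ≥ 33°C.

First 11 bases: AGATGGTTTGT → Tm = 30°C (< 33°C)
First 12 bases: AGATGGTTTGTG → Tm = 34°C (≥ 33°C)
Since every base adds ≥2°C, Tm only increases with n, so the threshold is first crossed at n = 12.

n = 12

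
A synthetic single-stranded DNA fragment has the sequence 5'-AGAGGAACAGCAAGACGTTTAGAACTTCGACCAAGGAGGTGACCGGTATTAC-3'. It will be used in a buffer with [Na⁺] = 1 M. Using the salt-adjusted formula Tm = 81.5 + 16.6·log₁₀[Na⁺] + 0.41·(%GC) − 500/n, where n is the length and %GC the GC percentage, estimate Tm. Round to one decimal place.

Length n = 52. G=15, A=18, C=10, T=9
G+C = 25, so %GC = 25/52 × 100 = 48.077%
Salt term: 16.6 × (0) = 0
GC term: 0.41 × 48.077 = 19.712; length term: −500/52 = −9.615
Tm = 81.5 + (0) + 19.712 − 9.615 = 91.597 → 91.6°C

91.6°C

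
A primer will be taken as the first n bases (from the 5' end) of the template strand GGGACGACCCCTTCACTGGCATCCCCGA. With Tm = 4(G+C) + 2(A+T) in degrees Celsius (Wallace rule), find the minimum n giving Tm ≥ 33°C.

First 9 bases: GGGACGACC → Tm = 32°C (< 33°C)
First 10 bases: GGGACGACCC → Tm = 36°C (≥ 33°C)
Each additional base adds 2°C (A/T) or 4°C (G/C), so Tm is non-decreasing in n; n = 10 is the first length to reach 33°C.

n = 10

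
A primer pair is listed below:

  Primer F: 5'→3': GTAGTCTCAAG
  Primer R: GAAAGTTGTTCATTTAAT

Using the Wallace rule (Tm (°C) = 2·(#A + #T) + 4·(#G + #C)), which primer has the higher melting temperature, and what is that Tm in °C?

Primer R, 44°C

Primer F: A+T=6, G+C=5 → Tm = 2(6)+4(5) = 32°C
Primer R: A+T=14, G+C=4 → Tm = 2(14)+4(4) = 44°C
32°C vs 44°C → primer R is higher.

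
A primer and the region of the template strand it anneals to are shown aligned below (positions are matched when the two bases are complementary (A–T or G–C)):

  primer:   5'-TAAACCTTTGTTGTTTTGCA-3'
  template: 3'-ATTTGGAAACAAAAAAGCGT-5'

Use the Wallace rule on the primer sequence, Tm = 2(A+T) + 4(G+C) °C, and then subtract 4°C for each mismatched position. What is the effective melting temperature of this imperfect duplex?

44°C

Primer base counts: A=4, T=10, G=3, C=3 → A+T=14, G+C=6
Perfect-match Tm = 2(14) + 4(6) = 28 + 24 = 52°C
Mismatches (positions where the bases are not complementary): 2 (at positions 13, 17)
Effective Tm = 52 − 2×4 = 52 − 8 = 44°C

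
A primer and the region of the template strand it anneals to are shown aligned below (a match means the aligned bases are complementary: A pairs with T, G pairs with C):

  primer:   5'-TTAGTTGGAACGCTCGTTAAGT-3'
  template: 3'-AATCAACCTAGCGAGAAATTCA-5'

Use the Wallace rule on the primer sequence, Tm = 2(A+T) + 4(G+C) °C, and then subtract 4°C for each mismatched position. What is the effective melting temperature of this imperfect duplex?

54°C

Primer base counts: A=5, T=8, G=6, C=3 → A+T=13, G+C=9
Perfect-match Tm = 2(13) + 4(9) = 26 + 36 = 62°C
Mismatches (positions where the bases are not complementary): 2 (at positions 10, 16)
Effective Tm = 62 − 2×4 = 62 − 8 = 54°C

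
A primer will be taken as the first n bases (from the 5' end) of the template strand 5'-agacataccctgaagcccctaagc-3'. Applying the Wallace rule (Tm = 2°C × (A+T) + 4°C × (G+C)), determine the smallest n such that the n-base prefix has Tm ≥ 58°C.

First 18 bases: AGACATACCCTGAAGCCC → Tm = 56°C (< 58°C)
First 19 bases: AGACATACCCTGAAGCCCC → Tm = 60°C (≥ 58°C)
Since every base adds ≥2°C, Tm only increases with n, so the threshold is first crossed at n = 19.

n = 19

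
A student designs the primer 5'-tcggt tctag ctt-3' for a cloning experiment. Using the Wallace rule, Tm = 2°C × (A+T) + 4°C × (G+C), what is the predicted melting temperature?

38°C

Counting bases: T=6, G=3, A=1, C=3
A+T = 7, G+C = 6
Tm = 4·6 + 2·7 = 24 + 14 = 38°C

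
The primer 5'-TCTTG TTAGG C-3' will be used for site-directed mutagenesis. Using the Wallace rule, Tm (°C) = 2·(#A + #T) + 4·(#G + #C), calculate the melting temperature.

32°C

A=1, T=5, G=3, C=2
AT pairs contribute 6, GC pairs contribute 5.
Tm = 4·5 + 2·6 = 20 + 12 = 32°C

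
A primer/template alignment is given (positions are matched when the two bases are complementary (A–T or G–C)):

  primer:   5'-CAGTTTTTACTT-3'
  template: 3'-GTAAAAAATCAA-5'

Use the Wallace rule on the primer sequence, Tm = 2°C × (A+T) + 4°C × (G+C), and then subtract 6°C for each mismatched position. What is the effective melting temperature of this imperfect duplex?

Primer base counts: A=2, T=7, G=1, C=2 → A+T=9, G+C=3
Perfect-match Tm = 2(9) + 4(3) = 18 + 12 = 30°C
Mismatches (positions where the bases are not complementary): 2 (at positions 3, 10)
Effective Tm = 30 − 2×6 = 30 − 12 = 18°C

18°C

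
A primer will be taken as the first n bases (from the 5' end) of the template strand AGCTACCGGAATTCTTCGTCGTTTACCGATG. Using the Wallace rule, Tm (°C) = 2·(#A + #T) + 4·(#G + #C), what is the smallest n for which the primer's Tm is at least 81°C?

n = 28

First 27 bases: AGCTACCGGAATTCTTCGTCGTTTACC → Tm = 80°C (< 81°C)
First 28 bases: AGCTACCGGAATTCTTCGTCGTTTACCG → Tm = 84°C (≥ 81°C)
Each additional base adds 2°C (A/T) or 4°C (G/C), so Tm is non-decreasing in n; n = 28 is the first length to reach 81°C.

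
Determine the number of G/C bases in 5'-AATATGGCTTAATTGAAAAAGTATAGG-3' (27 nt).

7

Base counts: G=6, A=12, C=1, T=8
G+C = 6 + 1 = 7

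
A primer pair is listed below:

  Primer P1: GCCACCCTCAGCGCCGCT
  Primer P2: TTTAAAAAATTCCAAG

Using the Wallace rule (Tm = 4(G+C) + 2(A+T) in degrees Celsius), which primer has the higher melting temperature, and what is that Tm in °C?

Primer P1: A+T=4, G+C=14 → Tm = 2(4)+4(14) = 64°C
Primer P2: A+T=13, G+C=3 → Tm = 2(13)+4(3) = 38°C
64°C vs 38°C → primer P1 is higher.

Primer P1, 64°C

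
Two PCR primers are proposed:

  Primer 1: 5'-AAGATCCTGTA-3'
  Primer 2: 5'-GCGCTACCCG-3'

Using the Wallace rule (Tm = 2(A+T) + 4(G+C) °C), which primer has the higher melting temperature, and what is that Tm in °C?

Primer 1: A+T=7, G+C=4 → Tm = 2(7)+4(4) = 30°C
Primer 2: A+T=2, G+C=8 → Tm = 2(2)+4(8) = 36°C
30°C vs 36°C → primer 2 is higher.

Primer 2, 36°C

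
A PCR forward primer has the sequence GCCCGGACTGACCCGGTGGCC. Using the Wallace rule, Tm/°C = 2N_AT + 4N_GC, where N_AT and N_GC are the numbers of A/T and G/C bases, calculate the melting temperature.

Base counts: A=2, C=9, T=2, G=8
AT pairs contribute 4, GC pairs contribute 17.
Tm = 4·17 + 2·4 = 68 + 8 = 76°C

76°C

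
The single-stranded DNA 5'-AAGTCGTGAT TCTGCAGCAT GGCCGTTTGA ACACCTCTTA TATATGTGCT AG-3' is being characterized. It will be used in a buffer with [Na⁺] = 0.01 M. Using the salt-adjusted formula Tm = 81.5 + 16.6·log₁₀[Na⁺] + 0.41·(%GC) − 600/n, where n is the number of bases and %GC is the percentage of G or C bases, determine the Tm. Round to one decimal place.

54.9°C

Length n = 52. Scanning the sequence gives A=12, T=17, G=12, C=11.
G+C = 23, so %GC = 23/52 × 100 = 44.231%
Salt term: 16.6 × (-2) = -33.2
GC term: 0.41 × 44.231 = 18.135; length term: −600/52 = −11.538
Tm = 81.5 + (-33.2) + 18.135 − 11.538 = 54.897 → 54.9°C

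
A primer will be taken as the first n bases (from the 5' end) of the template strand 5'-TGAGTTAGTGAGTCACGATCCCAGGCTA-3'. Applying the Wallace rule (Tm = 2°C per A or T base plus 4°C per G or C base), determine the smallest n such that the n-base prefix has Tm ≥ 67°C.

n = 23

First 22 bases: TGAGTTAGTGAGTCACGATCCC → Tm = 66°C (< 67°C)
First 23 bases: TGAGTTAGTGAGTCACGATCCCA → Tm = 68°C (≥ 67°C)
Each additional base adds 2°C (A/T) or 4°C (G/C), so Tm is non-decreasing in n; n = 23 is the first length to reach 67°C.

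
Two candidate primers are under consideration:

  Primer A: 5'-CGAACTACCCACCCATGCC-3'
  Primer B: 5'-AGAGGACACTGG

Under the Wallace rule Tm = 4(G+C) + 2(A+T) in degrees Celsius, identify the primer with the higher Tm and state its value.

Primer A, 62°C

Primer A: A+T=7, G+C=12 → Tm = 2(7)+4(12) = 62°C
Primer B: A+T=5, G+C=7 → Tm = 2(5)+4(7) = 38°C
62°C vs 38°C → primer A is higher.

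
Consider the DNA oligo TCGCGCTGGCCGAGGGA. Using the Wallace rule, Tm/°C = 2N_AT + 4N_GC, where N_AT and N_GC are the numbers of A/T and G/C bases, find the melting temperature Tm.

Base counts: T=2, A=2, G=8, C=5
AT pairs contribute 4, GC pairs contribute 13.
Tm = 2(4) + 4(13) = 8 + 52 = 60°C

60°C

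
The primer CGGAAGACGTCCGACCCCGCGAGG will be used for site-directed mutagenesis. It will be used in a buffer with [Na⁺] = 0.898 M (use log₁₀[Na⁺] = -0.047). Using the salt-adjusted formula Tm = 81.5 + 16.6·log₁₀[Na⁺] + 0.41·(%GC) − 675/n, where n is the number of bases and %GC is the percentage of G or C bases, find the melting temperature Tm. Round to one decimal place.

83.3°C

Length n = 24. Base counts: T=1, G=9, C=9, A=5
G+C = 18, so %GC = 18/24 × 100 = 75%
Salt term: 16.6 × (-0.047) = -0.78
GC term: 0.41 × 75 = 30.75; length term: −675/24 = −28.125
Tm = 81.5 + (-0.78) + 30.75 − 28.125 = 83.345 → 83.3°C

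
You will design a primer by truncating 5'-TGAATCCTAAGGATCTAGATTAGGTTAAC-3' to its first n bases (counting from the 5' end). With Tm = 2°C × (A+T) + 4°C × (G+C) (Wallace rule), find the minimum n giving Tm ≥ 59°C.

First 22 bases: TGAATCCTAAGGATCTAGATTA → Tm = 58°C (< 59°C)
First 23 bases: TGAATCCTAAGGATCTAGATTAG → Tm = 62°C (≥ 59°C)
Each additional base adds 2°C (A/T) or 4°C (G/C), so Tm is non-decreasing in n; n = 23 is the first length to reach 59°C.

n = 23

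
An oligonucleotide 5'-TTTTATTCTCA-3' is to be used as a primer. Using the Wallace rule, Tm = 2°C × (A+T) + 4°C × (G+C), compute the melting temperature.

26°C

Base counts: G=0, C=2, T=7, A=2
AT pairs contribute 9, GC pairs contribute 2.
Tm = 2(9) + 4(2) = 18 + 8 = 26°C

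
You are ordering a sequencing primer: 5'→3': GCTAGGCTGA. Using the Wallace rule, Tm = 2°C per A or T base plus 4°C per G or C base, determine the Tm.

G=4, T=2, A=2, C=2
So N_AT = 4 and N_GC = 6.
Tm = 2×4 + 4×6 = 32°C

32°C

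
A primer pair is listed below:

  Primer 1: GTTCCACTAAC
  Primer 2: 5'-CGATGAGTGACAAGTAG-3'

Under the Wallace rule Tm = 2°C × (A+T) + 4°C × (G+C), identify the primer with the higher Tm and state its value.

Primer 2, 50°C

Primer 1: A+T=6, G+C=5 → Tm = 2(6)+4(5) = 32°C
Primer 2: A+T=9, G+C=8 → Tm = 2(9)+4(8) = 50°C
32°C vs 50°C → primer 2 is higher.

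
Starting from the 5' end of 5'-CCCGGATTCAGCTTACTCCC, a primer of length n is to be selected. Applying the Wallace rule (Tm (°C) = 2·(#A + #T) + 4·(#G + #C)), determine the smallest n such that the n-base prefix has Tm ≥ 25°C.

First 7 bases: CCCGGAT → Tm = 24°C (< 25°C)
First 8 bases: CCCGGATT → Tm = 26°C (≥ 25°C)
Each additional base adds 2°C (A/T) or 4°C (G/C), so Tm is non-decreasing in n; n = 8 is the first length to reach 25°C.

n = 8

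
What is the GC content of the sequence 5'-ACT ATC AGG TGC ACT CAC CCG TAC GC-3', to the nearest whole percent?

58%

Base counts: A=6, G=5, T=5, C=10
G+C = 5 + 10 = 15 out of 26 bases
%GC = 15/26 × 100 = 57.69% ≈ 58%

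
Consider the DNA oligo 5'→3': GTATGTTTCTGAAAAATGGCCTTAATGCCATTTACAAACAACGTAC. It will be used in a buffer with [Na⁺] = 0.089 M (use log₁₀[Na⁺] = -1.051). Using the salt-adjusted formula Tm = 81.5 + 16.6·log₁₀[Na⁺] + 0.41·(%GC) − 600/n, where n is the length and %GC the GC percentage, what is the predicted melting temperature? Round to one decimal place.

Length n = 46. Counting bases: G=7, A=16, C=9, T=14
G+C = 16, so %GC = 16/46 × 100 = 34.783%
Salt term: 16.6 × (-1.051) = -17.447
GC term: 0.41 × 34.783 = 14.261; length term: −600/46 = −13.043
Tm = 81.5 + (-17.447) + 14.261 − 13.043 = 65.271 → 65.3°C

65.3°C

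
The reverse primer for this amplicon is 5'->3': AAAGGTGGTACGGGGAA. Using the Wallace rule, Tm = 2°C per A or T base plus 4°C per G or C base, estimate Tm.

52°C

Base counts: A=6, G=8, C=1, T=2
So N_AT = 8 and N_GC = 9.
Tm = 2×8 + 4×9 = 52°C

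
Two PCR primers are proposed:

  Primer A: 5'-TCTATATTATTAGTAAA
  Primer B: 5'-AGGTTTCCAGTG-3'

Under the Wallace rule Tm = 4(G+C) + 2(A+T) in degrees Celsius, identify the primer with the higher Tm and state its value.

Primer A, 38°C

Primer A: A+T=15, G+C=2 → Tm = 2(15)+4(2) = 38°C
Primer B: A+T=6, G+C=6 → Tm = 2(6)+4(6) = 36°C
38°C vs 36°C → primer A is higher.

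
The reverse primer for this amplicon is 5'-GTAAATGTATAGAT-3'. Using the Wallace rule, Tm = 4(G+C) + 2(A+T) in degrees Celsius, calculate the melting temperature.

34°C

G=3, C=0, A=6, T=5
So N_AT = 11 and N_GC = 3.
Tm = 2(11) + 4(3) = 22 + 12 = 34°C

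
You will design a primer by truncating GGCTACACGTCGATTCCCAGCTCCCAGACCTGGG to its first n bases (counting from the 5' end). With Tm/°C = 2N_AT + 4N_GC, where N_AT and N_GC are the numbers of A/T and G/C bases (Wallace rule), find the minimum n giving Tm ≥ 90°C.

n = 28

First 27 bases: GGCTACACGTCGATTCCCAGCTCCCAG → Tm = 88°C (< 90°C)
First 28 bases: GGCTACACGTCGATTCCCAGCTCCCAGA → Tm = 90°C (≥ 90°C)
Since every base adds ≥2°C, Tm only increases with n, so the threshold is first crossed at n = 28.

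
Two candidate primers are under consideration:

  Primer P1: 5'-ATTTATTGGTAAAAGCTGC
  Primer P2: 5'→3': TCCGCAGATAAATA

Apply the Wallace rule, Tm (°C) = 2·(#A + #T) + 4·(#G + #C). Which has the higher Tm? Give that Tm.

Primer P1: A+T=13, G+C=6 → Tm = 2(13)+4(6) = 50°C
Primer P2: A+T=9, G+C=5 → Tm = 2(9)+4(5) = 38°C
50°C vs 38°C → primer P1 is higher.

Primer P1, 50°C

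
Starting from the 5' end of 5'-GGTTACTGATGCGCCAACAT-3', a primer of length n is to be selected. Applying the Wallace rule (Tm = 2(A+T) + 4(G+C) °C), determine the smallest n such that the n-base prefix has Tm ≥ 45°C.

n = 15

First 14 bases: GGTTACTGATGCGC → Tm = 44°C (< 45°C)
First 15 bases: GGTTACTGATGCGCC → Tm = 48°C (≥ 45°C)
Since every base adds ≥2°C, Tm only increases with n, so the threshold is first crossed at n = 15.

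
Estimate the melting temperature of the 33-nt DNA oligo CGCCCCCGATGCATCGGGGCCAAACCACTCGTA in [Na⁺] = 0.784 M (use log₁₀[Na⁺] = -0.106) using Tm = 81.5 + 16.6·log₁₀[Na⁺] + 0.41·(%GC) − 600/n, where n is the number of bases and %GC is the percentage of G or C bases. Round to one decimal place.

Length n = 33. Base counts: T=4, C=14, A=7, G=8
G+C = 22, so %GC = 22/33 × 100 = 66.667%
Salt term: 16.6 × (-0.106) = -1.76
GC term: 0.41 × 66.667 = 27.333; length term: −600/33 = −18.182
Tm = 81.5 + (-1.76) + 27.333 − 18.182 = 88.891 → 88.9°C

88.9°C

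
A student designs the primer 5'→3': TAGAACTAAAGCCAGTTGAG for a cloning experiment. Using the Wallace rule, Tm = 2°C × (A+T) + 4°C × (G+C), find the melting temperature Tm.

Counting bases: A=8, T=4, C=3, G=5
A+T = 12, G+C = 8
Tm = 4·8 + 2·12 = 32 + 24 = 56°C

56°C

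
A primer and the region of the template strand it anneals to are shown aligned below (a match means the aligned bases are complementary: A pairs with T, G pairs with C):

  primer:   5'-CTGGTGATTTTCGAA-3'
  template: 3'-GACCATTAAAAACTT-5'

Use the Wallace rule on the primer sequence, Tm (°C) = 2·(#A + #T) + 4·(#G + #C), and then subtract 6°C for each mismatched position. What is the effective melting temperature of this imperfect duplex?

Primer base counts: A=3, T=6, G=4, C=2 → A+T=9, G+C=6
Perfect-match Tm = 2(9) + 4(6) = 18 + 24 = 42°C
Mismatches (positions where the bases are not complementary): 2 (at positions 6, 12)
Effective Tm = 42 − 2×6 = 42 − 12 = 30°C

30°C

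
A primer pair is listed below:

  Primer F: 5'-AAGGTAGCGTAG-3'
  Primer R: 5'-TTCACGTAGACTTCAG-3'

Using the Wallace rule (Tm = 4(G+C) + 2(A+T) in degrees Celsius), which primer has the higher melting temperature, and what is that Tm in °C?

Primer R, 46°C

Primer F: A+T=6, G+C=6 → Tm = 2(6)+4(6) = 36°C
Primer R: A+T=9, G+C=7 → Tm = 2(9)+4(7) = 46°C
36°C vs 46°C → primer R is higher.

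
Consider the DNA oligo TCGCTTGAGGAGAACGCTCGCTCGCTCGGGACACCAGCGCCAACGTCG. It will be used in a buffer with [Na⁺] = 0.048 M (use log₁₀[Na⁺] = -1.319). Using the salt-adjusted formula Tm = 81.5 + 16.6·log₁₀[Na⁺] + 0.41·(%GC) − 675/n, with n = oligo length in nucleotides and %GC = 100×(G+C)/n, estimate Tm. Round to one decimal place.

72.9°C

Length n = 48. Base counts: G=15, T=7, C=17, A=9
G+C = 32, so %GC = 32/48 × 100 = 66.667%
Salt term: 16.6 × (-1.319) = -21.895
GC term: 0.41 × 66.667 = 27.333; length term: −675/48 = −14.062
Tm = 81.5 + (-21.895) + 27.333 − 14.062 = 72.876 → 72.9°C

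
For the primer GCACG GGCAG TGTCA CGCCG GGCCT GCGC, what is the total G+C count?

23

G=12, T=3, C=11, A=3
Total G or C: 12 + 11 = 23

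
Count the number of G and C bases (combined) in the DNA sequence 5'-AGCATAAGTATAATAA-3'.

3

A=9, C=1, T=4, G=2
Total G or C: 2 + 1 = 3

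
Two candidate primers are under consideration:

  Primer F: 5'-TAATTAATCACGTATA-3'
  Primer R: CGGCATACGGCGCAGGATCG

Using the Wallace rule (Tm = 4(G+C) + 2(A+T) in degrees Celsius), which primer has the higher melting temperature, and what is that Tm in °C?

Primer R, 68°C

Primer F: A+T=13, G+C=3 → Tm = 2(13)+4(3) = 38°C
Primer R: A+T=6, G+C=14 → Tm = 2(6)+4(14) = 68°C
38°C vs 68°C → primer R is higher.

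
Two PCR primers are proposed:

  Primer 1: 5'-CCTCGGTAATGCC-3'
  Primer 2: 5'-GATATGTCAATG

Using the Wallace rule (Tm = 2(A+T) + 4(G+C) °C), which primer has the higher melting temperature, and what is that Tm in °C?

Primer 1: A+T=5, G+C=8 → Tm = 2(5)+4(8) = 42°C
Primer 2: A+T=8, G+C=4 → Tm = 2(8)+4(4) = 32°C
42°C vs 32°C → primer 1 is higher.

Primer 1, 42°C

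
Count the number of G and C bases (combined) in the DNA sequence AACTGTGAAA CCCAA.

6

C=4, A=7, T=2, G=2
Total G or C: 2 + 4 = 6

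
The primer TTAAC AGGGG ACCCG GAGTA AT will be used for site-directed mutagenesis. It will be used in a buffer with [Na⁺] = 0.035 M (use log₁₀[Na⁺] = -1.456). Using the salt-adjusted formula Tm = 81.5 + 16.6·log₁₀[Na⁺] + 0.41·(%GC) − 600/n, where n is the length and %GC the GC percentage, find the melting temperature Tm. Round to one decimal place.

50.6°C

Length n = 22. G=7, T=4, C=4, A=7
G+C = 11, so %GC = 11/22 × 100 = 50%
Salt term: 16.6 × (-1.456) = -24.17
GC term: 0.41 × 50 = 20.5; length term: −600/22 = −27.273
Tm = 81.5 + (-24.17) + 20.5 − 27.273 = 50.557 → 50.6°C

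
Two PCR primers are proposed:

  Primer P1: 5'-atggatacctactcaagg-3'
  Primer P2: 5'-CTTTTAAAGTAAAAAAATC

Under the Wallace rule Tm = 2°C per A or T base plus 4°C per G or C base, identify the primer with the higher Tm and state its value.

Primer P1, 52°C

Primer P1: A+T=10, G+C=8 → Tm = 2(10)+4(8) = 52°C
Primer P2: A+T=16, G+C=3 → Tm = 2(16)+4(3) = 44°C
52°C vs 44°C → primer P1 is higher.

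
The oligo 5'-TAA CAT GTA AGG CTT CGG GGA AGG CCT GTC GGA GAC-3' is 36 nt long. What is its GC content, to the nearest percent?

56%

Base counts: G=13, C=7, A=9, T=7
G+C = 13 + 7 = 20 out of 36 bases
%GC = 20/36 × 100 = 55.56% ≈ 56%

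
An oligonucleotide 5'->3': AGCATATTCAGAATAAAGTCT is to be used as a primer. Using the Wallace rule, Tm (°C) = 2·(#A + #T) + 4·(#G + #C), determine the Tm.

A=9, C=3, T=6, G=3
So N_AT = 15 and N_GC = 6.
Tm = 2(15) + 4(6) = 30 + 24 = 54°C

54°C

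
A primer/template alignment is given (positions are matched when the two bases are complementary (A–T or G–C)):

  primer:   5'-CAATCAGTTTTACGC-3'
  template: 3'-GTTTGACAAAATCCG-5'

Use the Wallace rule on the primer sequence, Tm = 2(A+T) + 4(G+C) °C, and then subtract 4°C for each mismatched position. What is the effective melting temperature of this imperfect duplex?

Primer base counts: A=4, T=5, G=2, C=4 → A+T=9, G+C=6
Perfect-match Tm = 2(9) + 4(6) = 18 + 24 = 42°C
Mismatches (positions where the bases are not complementary): 3 (at positions 4, 6, 13)
Effective Tm = 42 − 3×4 = 42 − 12 = 30°C

30°C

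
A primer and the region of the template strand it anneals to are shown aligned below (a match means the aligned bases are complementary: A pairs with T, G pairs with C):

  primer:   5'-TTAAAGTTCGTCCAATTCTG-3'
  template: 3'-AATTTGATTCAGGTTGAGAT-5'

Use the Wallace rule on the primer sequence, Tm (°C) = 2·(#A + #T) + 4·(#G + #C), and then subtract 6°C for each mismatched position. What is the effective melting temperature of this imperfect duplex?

24°C

Primer base counts: A=5, T=8, G=3, C=4 → A+T=13, G+C=7
Perfect-match Tm = 2(13) + 4(7) = 26 + 28 = 54°C
Mismatches (positions where the bases are not complementary): 5 (at positions 6, 8, 9, 16, 20)
Effective Tm = 54 − 5×6 = 54 − 30 = 24°C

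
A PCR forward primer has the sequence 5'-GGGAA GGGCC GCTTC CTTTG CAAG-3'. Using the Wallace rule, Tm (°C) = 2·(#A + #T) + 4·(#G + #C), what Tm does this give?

78°C

T=5, G=9, A=4, C=6
A+T = 9, G+C = 15
Tm = 2×9 + 4×15 = 78°C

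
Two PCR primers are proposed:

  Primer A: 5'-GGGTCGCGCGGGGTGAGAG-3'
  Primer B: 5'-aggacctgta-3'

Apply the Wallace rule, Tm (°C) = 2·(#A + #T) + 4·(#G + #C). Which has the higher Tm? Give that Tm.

Primer A: A+T=4, G+C=15 → Tm = 2(4)+4(15) = 68°C
Primer B: A+T=5, G+C=5 → Tm = 2(5)+4(5) = 30°C
68°C vs 30°C → primer A is higher.

Primer A, 68°C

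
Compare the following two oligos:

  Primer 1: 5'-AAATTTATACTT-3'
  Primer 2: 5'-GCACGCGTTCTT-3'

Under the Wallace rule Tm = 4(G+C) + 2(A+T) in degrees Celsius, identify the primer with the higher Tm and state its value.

Primer 1: A+T=11, G+C=1 → Tm = 2(11)+4(1) = 26°C
Primer 2: A+T=5, G+C=7 → Tm = 2(5)+4(7) = 38°C
26°C vs 38°C → primer 2 is higher.

Primer 2, 38°C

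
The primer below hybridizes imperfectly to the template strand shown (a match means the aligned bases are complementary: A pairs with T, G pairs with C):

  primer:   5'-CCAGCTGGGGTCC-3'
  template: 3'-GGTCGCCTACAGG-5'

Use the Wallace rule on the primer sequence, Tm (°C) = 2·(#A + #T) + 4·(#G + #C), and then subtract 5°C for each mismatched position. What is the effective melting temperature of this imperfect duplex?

31°C

Primer base counts: A=1, T=2, G=5, C=5 → A+T=3, G+C=10
Perfect-match Tm = 2(3) + 4(10) = 6 + 40 = 46°C
Mismatches (positions where the bases are not complementary): 3 (at positions 6, 8, 9)
Effective Tm = 46 − 3×5 = 46 − 15 = 31°C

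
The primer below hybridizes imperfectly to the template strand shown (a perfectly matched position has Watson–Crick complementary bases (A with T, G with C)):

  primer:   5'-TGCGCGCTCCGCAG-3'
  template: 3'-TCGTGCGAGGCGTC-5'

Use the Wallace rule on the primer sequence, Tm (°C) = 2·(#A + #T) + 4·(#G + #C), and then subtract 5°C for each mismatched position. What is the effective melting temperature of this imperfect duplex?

Primer base counts: A=1, T=2, G=5, C=6 → A+T=3, G+C=11
Perfect-match Tm = 2(3) + 4(11) = 6 + 44 = 50°C
Mismatches (positions where the bases are not complementary): 2 (at positions 1, 4)
Effective Tm = 50 − 2×5 = 50 − 10 = 40°C

40°C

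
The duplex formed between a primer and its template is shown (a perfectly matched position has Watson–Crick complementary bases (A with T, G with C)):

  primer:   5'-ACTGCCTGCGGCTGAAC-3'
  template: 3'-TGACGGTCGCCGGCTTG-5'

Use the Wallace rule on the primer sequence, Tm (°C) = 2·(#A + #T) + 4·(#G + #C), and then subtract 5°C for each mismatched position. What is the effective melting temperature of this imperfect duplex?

46°C

Primer base counts: A=3, T=3, G=5, C=6 → A+T=6, G+C=11
Perfect-match Tm = 2(6) + 4(11) = 12 + 44 = 56°C
Mismatches (positions where the bases are not complementary): 2 (at positions 7, 13)
Effective Tm = 56 − 2×5 = 56 − 10 = 46°C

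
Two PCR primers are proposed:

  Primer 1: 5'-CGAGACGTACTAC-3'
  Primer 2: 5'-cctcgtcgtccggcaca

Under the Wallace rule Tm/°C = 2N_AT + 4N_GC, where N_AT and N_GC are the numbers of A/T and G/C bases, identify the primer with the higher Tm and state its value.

Primer 1: A+T=6, G+C=7 → Tm = 2(6)+4(7) = 40°C
Primer 2: A+T=5, G+C=12 → Tm = 2(5)+4(12) = 58°C
40°C vs 58°C → primer 2 is higher.

Primer 2, 58°C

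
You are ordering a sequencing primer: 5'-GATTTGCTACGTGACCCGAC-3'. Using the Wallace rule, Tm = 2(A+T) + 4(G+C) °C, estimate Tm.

Counting bases: A=4, C=6, G=5, T=5
AT pairs contribute 9, GC pairs contribute 11.
Tm = 2×9 + 4×11 = 62°C

62°C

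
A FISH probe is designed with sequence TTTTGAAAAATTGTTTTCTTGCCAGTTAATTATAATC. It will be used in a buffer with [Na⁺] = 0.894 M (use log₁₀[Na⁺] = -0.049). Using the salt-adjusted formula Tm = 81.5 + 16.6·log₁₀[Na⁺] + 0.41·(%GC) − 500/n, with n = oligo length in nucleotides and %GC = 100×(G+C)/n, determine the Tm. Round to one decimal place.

Length n = 37. C=4, T=18, A=11, G=4
G+C = 8, so %GC = 8/37 × 100 = 21.622%
Salt term: 16.6 × (-0.049) = -0.813
GC term: 0.41 × 21.622 = 8.865; length term: −500/37 = −13.514
Tm = 81.5 + (-0.813) + 8.865 − 13.514 = 76.038 → 76.0°C

76.0°C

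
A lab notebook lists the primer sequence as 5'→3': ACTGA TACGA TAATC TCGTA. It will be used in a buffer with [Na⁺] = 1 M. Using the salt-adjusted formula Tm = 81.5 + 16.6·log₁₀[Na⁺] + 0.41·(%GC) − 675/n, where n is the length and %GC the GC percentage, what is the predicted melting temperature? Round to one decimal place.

62.1°C

Length n = 20. Scanning the sequence gives T=6, A=7, C=4, G=3.
G+C = 7, so %GC = 7/20 × 100 = 35%
Salt term: 16.6 × (0) = 0
GC term: 0.41 × 35 = 14.35; length term: −675/20 = −33.75
Tm = 81.5 + (0) + 14.35 − 33.75 = 62.1 → 62.1°C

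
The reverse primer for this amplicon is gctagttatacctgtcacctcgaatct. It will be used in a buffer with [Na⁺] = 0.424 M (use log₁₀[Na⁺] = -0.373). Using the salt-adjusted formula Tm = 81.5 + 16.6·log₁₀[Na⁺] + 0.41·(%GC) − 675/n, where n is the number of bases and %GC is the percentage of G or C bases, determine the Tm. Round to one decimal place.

Length n = 27. Counting bases: C=8, G=4, T=9, A=6
G+C = 12, so %GC = 12/27 × 100 = 44.444%
Salt term: 16.6 × (-0.373) = -6.192
GC term: 0.41 × 44.444 = 18.222; length term: −675/27 = −25
Tm = 81.5 + (-6.192) + 18.222 − 25 = 68.53 → 68.5°C

68.5°C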